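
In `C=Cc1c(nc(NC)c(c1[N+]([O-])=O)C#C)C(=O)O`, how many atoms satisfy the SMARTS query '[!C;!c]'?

Check the 18 heavy atoms by environment: 1× n (aromatic) → match; 5× c (aromatic) → no; 6× C → no; 3× O → match; 1× N → match; 1× N (charge +1) → match; 1× O (charge -1) → match.
Summing the matching environments: 1 + 3 + 1 + 1 + 1 = 7 matching atoms.

7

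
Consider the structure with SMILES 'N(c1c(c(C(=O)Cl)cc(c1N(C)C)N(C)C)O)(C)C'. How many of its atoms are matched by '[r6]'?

The query [r6] means: r6 matches atoms in a six-membered ring.
Check the 19 heavy atoms by environment: 6× c (aromatic, in 6-ring) → match; 7× C (acyclic) → no; 2× O (acyclic) → no; 1× Cl (acyclic) → no; 3× N (acyclic) → no.
That gives 6 matching atoms.

6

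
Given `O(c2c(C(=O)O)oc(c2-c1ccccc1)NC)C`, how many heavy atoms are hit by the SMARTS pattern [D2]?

8

The query [D2] means: atom with exactly two heavy-atom neighbours.
Check the 18 heavy atoms by environment: 1× o (aromatic, D2) → match; 5× c (aromatic, D3) → no; 1× C (D3) → no; 2× O (D1) → no; 1× N (D2) → match; 2× C (D1) → no; 5× c (aromatic, D2) → match; 1× O (D2) → match.
Summing the matching environments: 1 + 1 + 5 + 1 = 8 matching atoms.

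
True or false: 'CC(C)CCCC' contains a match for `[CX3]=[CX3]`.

False

The pattern [CX3]=[CX3] describes a non-aromatic C=C double bond between two sp2 carbons — an alkene.
The closest candidate here is an ethyl group (-CH2CH3), but its C-C bond is a single bond between CX4 carbons, not CX3=CX3. No other fragment satisfies the full query, so there is no match.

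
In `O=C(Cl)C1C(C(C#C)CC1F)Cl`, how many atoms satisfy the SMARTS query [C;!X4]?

3

The query [C;!X4] means: aliphatic carbon that does not have four total connections.
Check the 12 heavy atoms by environment: 5× C (X4) → no; 1× C (X3) → match; 1× O (X1) → no; 2× Cl (X1) → no; 2× C (X2) → match; 1× F (X1) → no.
Summing the matching environments: 1 + 2 = 3 matching atoms.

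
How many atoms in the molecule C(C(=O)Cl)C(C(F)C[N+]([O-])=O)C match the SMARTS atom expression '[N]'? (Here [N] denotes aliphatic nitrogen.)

1

The query [N] means: uppercase N matches aliphatic (non-aromatic) nitrogen only.
Check the 12 heavy atoms by environment: 6× C → no; 2× O → no; 1× Cl → no; 1× F → no; 1× N (charge +1) → match; 1× O (charge -1) → no.
That gives 1 matching atom.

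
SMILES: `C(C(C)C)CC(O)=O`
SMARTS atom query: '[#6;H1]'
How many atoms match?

The query [#6;H1] means: any carbon bearing exactly one hydrogen.
Check the 8 heavy atoms by environment: 2× C (H2) → no; 1× C (H1) → match; 2× C (H3) → no; 1× C (H0) → no; 1× O (H0) → no; 1× O (H1) → no.
That gives 1 matching atom.

1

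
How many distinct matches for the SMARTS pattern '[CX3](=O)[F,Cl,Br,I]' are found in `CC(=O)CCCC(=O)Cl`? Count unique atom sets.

1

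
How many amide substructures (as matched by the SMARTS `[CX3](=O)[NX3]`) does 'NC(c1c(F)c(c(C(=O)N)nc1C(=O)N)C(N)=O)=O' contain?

[CX3](=O)[NX3] is the SMARTS for an amide: a carbonyl carbon bonded to a trivalent nitrogen.
The molecule carries 4 separate instances of a primary amide (-C(=O)NH2) meeting every constraint; each maps to a distinct set of atoms, giving 4 matches.

4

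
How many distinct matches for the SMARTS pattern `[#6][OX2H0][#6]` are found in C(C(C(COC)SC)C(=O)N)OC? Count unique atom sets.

[#6][OX2H0][#6] is the SMARTS for an ether: an aliphatic oxygen bridging two carbons with no H on the oxygen.
The molecule carries 2 separate instances of a methoxy ether (-OCH3) meeting every constraint; each maps to a distinct set of atoms, giving 2 matches.

2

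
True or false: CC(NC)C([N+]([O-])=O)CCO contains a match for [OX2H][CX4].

The pattern [OX2H][CX4] describes a hydroxyl oxygen bound to an sp3 (X4) carbon — an aliphatic alcohol.
The molecule carries a hydroxyl group (-OH), whose atoms satisfy every constraint of the query, so the pattern matches.

True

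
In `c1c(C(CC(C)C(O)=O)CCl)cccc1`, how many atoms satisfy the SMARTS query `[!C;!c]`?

3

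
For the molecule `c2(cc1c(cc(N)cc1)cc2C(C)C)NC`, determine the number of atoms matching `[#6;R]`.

10

The query [#6;R] means: carbon that is part of a ring.
Check the 16 heavy atoms by environment: 10× c (aromatic, in 6-ring) → match; 2× N (acyclic) → no; 4× C (acyclic) → no.
That gives 10 matching atoms.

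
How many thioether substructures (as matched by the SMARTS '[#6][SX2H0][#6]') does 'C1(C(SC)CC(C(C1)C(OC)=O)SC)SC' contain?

3

[#6][SX2H0][#6] is the SMARTS for a thioether: an aliphatic sulfur bridging two carbons with no H on the sulfur.
The molecule carries 3 separate instances of a methylthio ether (-SCH3) meeting every constraint; each maps to a distinct set of atoms, giving 3 matches.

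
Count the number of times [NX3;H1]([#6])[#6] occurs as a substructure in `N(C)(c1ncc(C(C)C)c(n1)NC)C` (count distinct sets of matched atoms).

1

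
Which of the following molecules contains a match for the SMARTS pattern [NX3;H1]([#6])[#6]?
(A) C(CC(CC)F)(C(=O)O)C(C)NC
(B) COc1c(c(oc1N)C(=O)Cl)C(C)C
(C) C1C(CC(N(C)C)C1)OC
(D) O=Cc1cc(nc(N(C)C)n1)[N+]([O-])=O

A

[NX3;H1]([#6])[#6] describes a trivalent nitrogen with one H, bonded to two carbons (a secondary amine).
(A) contains an N-methylamino group (-NHCH3), which satisfies every atom and bond constraint.
(B) has a primary amino group (-NH2) but the nitrogen has H2 and only one carbon neighbour.
(C) has a dimethylamino group (-N(CH3)2) but the nitrogen has H0, not H1.
(D) has a dimethylamino group (-N(CH3)2) but the nitrogen has H0, not H1.
So the answer is (A).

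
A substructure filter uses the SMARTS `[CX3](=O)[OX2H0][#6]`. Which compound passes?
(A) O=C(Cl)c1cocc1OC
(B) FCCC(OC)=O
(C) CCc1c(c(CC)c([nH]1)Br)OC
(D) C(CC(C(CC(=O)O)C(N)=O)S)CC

B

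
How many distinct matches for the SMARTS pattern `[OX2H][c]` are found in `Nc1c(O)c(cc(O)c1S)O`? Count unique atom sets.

[OX2H][c] is the SMARTS for a phenol: a hydroxyl oxygen attached to an aromatic carbon.
The molecule carries 3 separate instances of a hydroxyl group (-OH) meeting every constraint; each maps to a distinct set of atoms, giving 3 matches.

3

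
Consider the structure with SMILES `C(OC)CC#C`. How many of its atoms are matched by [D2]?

4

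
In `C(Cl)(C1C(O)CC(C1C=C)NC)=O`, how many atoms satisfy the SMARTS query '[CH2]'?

2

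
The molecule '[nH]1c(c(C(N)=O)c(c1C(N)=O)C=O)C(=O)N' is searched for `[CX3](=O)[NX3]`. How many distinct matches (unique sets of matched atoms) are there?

[CX3](=O)[NX3] is the SMARTS for an amide: a carbonyl carbon bonded to a trivalent nitrogen.
The molecule carries 3 separate instances of a primary amide (-C(=O)NH2) meeting every constraint; each maps to a distinct set of atoms, giving 3 matches.

3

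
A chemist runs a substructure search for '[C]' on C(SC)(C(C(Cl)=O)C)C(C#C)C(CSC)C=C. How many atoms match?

13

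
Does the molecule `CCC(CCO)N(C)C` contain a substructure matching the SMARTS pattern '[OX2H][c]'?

No

The pattern [OX2H][c] describes a hydroxyl oxygen attached to an aromatic carbon — a phenol.
The closest candidate here is a hydroxyl group (-OH), but the -OH is on an aliphatic carbon, not an aromatic c. No other fragment satisfies the full query, so there is no match.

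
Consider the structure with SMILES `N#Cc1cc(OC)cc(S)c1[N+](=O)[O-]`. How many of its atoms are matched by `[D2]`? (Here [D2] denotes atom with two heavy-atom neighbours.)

4

Check the 14 heavy atoms by environment: 4× c (aromatic, D3) → no; 2× c (aromatic, D2) → match; 1× O (D2) → match; 1× C (D1) → no; 1× S (D1) → no; 1× C (D2) → match; 1× N (D1) → no; 1× N (charge +1, D3) → no; 1× O (charge -1, D1) → no; 1× O (D1) → no.
Summing the matching environments: 2 + 1 + 1 = 4 matching atoms.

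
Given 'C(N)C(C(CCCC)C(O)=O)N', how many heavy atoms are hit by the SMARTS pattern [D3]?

3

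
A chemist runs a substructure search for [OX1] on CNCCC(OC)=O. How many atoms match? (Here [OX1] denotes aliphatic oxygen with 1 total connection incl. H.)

1

The query [OX1] means: aliphatic oxygen with one total connection — typically a carbonyl =O or an oxide.
Check the 8 heavy atoms by environment: 4× C (X4) → no; 1× N (X3) → no; 1× C (X3) → no; 1× O (X1) → match; 1× O (X2) → no.
That gives 1 matching atom.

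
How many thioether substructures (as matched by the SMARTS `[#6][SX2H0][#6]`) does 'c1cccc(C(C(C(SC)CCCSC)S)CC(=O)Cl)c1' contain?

2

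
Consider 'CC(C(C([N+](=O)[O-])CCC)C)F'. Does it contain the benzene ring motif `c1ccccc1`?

The pattern c1ccccc1 describes six aromatic carbons in a ring — a benzene ring.
The closest candidate here is a methyl group (-CH3), but no six-membered all-carbon aromatic ring is present. No other fragment satisfies the full query, so there is no match.

No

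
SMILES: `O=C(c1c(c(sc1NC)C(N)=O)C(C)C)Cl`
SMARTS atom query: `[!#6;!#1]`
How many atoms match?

6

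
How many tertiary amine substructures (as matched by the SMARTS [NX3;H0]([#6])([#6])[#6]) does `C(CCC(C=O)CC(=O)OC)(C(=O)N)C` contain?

[NX3;H0]([#6])([#6])[#6] is the SMARTS for a tertiary amine: a trivalent nitrogen with no H, bonded to three carbons.
The molecule has a primary amide (-C(=O)NH2), but the amide nitrogen has H2 and only one carbon neighbour; nothing else fits, so there are 0 matches.

0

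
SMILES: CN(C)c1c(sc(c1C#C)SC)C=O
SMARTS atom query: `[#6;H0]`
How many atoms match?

The query [#6;H0] means: any carbon with no attached hydrogen.
Check the 14 heavy atoms by environment: 1× s (aromatic, H0) → no; 4× c (aromatic, H0) → match; 1× C (H0) → match; 2× C (H1) → no; 1× S (H0) → no; 3× C (H3) → no; 1× N (H0) → no; 1× O (H0) → no.
Summing the matching environments: 4 + 1 = 5 matching atoms.

5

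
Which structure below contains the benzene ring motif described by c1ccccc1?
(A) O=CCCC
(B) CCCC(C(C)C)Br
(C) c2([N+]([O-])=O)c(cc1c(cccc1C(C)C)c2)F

c1ccccc1 describes six aromatic carbons in a ring (a benzene ring).
(A) has a methyl group (-CH3) but no six-membered all-carbon aromatic ring is present.
(B) has a methyl group (-CH3) but no six-membered all-carbon aromatic ring is present.
(C) contains the required atom environment, so the pattern matches.
So the answer is (C).

C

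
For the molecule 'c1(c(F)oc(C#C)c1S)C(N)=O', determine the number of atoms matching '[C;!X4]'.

The query [C;!X4] means: aliphatic carbon that does not have four total connections.
Check the 12 heavy atoms by environment: 1× o (aromatic, X2) → no; 4× c (aromatic, X3) → no; 1× C (X3) → match; 1× O (X1) → no; 1× N (X3) → no; 1× F (X1) → no; 2× C (X2) → match; 1× S (X2) → no.
Summing the matching environments: 1 + 2 = 3 matching atoms.

3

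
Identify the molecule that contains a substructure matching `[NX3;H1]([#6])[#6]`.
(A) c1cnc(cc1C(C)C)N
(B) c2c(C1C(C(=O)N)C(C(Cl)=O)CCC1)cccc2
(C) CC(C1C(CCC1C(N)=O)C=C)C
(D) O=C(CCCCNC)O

D

[NX3;H1]([#6])[#6] describes a trivalent nitrogen with one H, bonded to two carbons (a secondary amine).
(A) has a primary amino group (-NH2) but the nitrogen has H2 and only one carbon neighbour.
(B) has a primary amide (-C(=O)NH2) but the -C(=O)NH2 nitrogen has H2, not H1.
(C) has a primary amide (-C(=O)NH2) but the -C(=O)NH2 nitrogen has H2, not H1.
(D) contains an N-methylamino group (-NHCH3), which satisfies every atom and bond constraint.
So the answer is (D).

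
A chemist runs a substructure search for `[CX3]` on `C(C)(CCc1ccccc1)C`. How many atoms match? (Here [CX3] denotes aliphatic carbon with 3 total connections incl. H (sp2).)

0

The query [CX3] means: C with X3: aliphatic carbon with exactly 3 total connections.
Check the 11 heavy atoms by environment: 5× C (X4) → no; 6× c (aromatic, X3) → no.
No environment satisfies the query, so 0 matching atoms.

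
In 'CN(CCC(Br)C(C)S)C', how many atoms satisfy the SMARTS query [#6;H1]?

2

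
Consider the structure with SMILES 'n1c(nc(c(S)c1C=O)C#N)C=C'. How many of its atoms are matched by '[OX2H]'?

0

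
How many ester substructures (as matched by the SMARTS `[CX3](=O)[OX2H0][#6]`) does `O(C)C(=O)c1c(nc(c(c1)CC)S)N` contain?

[CX3](=O)[OX2H0][#6] is the SMARTS for an ester: a carbonyl carbon bonded to an oxygen that is itself bonded to carbon (no H on that O).
Exactly one fragment in the molecule meets all constraints, giving 1 match.

1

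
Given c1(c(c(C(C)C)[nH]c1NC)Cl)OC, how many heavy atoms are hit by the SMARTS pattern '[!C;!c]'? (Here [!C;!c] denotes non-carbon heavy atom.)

4

Check the 13 heavy atoms by environment: 1× n (aromatic) → match; 4× c (aromatic) → no; 1× O → match; 5× C → no; 1× Cl → match; 1× N → match.
Summing the matching environments: 1 + 1 + 1 + 1 = 4 matching atoms.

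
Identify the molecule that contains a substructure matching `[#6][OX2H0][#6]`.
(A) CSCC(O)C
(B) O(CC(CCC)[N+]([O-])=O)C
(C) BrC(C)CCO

B

[#6][OX2H0][#6] describes an aliphatic oxygen bridging two carbons with no H on the oxygen (an ether).
(A) has a hydroxyl group (-OH) but the oxygen has H1, not H0 bridging two carbons.
(B) contains a methoxy ether (-OCH3), which satisfies every atom and bond constraint.
(C) has a hydroxyl group (-OH) but the oxygen has H1, not H0 bridging two carbons.
So the answer is (B).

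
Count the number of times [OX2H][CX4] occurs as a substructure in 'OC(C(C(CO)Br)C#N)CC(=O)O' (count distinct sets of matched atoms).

2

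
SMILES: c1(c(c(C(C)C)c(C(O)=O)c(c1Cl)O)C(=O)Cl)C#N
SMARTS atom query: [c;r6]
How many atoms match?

The query [c;r6] means: aromatic carbon that belongs to a six-membered ring.
Check the 19 heavy atoms by environment: 6× c (aromatic, in 6-ring) → match; 2× Cl (acyclic) → no; 6× C (acyclic) → no; 4× O (acyclic) → no; 1× N (acyclic) → no.
That gives 6 matching atoms.

6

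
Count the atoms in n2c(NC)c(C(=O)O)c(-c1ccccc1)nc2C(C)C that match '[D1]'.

5

Check the 20 heavy atoms by environment: 2× n (aromatic, D2) → no; 5× c (aromatic, D3) → no; 2× C (D3) → no; 3× C (D1) → match; 2× O (D1) → match; 1× N (D2) → no; 5× c (aromatic, D2) → no.
Summing the matching environments: 3 + 2 = 5 matching atoms.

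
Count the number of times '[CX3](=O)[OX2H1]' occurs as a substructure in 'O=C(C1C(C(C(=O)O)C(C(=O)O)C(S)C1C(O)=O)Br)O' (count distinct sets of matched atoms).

4

[CX3](=O)[OX2H1] is the SMARTS for a carboxylic acid: an sp2 carbon double-bonded to O and single-bonded to an -OH oxygen.
The molecule carries 4 separate instances of a carboxylic acid group (-C(=O)OH) meeting every constraint; each maps to a distinct set of atoms, giving 4 matches.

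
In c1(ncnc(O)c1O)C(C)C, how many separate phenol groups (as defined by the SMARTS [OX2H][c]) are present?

[OX2H][c] is the SMARTS for a phenol: a hydroxyl oxygen attached to an aromatic carbon.
The molecule carries 2 separate instances of a hydroxyl group (-OH) meeting every constraint; each maps to a distinct set of atoms, giving 2 matches.

2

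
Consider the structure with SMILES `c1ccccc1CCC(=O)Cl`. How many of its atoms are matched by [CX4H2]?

2

Check the 11 heavy atoms by environment: 2× C (H2, X4) → match; 1× C (H0, X3) → no; 1× O (H0, X1) → no; 1× Cl (H0, X1) → no; 1× c (aromatic, H0, X3) → no; 5× c (aromatic, H1, X3) → no.
That gives 2 matching atoms.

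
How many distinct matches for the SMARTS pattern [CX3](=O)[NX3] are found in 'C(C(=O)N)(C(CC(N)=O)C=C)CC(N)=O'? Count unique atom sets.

3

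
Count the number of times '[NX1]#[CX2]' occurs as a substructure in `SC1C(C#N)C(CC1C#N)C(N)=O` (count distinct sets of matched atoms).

[NX1]#[CX2] is the SMARTS for a nitrile: a nitrogen triple-bonded to a two-connected carbon.
The molecule carries 2 separate instances of a nitrile (-C#N) meeting every constraint; each maps to a distinct set of atoms, giving 2 matches.

2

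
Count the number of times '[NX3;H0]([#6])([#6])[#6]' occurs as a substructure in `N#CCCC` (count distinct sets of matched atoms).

0

[NX3;H0]([#6])([#6])[#6] is the SMARTS for a tertiary amine: a trivalent nitrogen with no H, bonded to three carbons.
No fragment in the molecule satisfies every constraint, giving 0 matches.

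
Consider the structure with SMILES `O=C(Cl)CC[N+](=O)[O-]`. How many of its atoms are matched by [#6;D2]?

Check the 8 heavy atoms by environment: 2× C (D2) → match; 1× C (D3) → no; 2× O (D1) → no; 1× Cl (D1) → no; 1× N (charge +1, D3) → no; 1× O (charge -1, D1) → no.
That gives 2 matching atoms.

2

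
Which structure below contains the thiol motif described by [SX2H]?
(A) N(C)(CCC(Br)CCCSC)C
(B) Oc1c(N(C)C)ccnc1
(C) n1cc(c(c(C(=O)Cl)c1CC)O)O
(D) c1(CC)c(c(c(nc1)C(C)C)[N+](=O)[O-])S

[SX2H] describes an aliphatic sulfur with two connections, one being H (a thiol).
(A) has a methylthio ether (-SCH3) but the sulfur has H0 (bonded to two carbons), not H1.
(B) has a hydroxyl group (-OH) but it is an -OH, not an -SH.
(C) has a hydroxyl group (-OH) but it is an -OH, not an -SH.
(D) contains a thiol (-SH), which satisfies every atom and bond constraint.
So the answer is (D).

D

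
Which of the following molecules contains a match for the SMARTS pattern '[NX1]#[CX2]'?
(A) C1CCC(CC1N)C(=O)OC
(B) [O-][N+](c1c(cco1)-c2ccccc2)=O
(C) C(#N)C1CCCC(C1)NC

C

[NX1]#[CX2] describes a nitrogen triple-bonded to a two-connected carbon (a nitrile).
(A) has a primary amino group (-NH2) but the nitrogen is NX3 (three connections), not NX1 triple-bonded.
(B) has a nitro group (-[N+](=O)[O-]) but there is no C#N triple bond.
(C) contains a nitrile (-C#N), which satisfies every atom and bond constraint.
So the answer is (C).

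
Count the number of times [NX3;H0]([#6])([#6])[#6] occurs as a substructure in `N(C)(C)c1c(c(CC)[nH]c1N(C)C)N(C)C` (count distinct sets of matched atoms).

3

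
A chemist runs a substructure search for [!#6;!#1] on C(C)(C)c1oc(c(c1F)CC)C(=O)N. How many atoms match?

4

The query [!#6;!#1] means: not carbon and not hydrogen — any heteroatom.
Check the 14 heavy atoms by environment: 1× o (aromatic) → match; 4× c (aromatic) → no; 6× C → no; 1× F → match; 1× O → match; 1× N → match.
Summing the matching environments: 1 + 1 + 1 + 1 = 4 matching atoms.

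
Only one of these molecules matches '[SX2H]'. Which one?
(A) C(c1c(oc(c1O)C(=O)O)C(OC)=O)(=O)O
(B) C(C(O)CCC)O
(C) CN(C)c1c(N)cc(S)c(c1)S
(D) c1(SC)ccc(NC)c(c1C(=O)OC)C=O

[SX2H] describes an aliphatic sulfur with two connections, one being H (a thiol).
(A) has a hydroxyl group (-OH) but it is an -OH, not an -SH.
(B) has a hydroxyl group (-OH) but it is an -OH, not an -SH.
(C) contains a thiol (-SH), which satisfies every atom and bond constraint.
(D) has a methylthio ether (-SCH3) but the sulfur has H0 (bonded to two carbons), not H1.
So the answer is (C).

C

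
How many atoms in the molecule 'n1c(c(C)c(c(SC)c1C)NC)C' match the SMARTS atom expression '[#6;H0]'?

5

Check the 13 heavy atoms by environment: 1× n (aromatic, H0) → no; 5× c (aromatic, H0) → match; 1× S (H0) → no; 5× C (H3) → no; 1× N (H1) → no.
That gives 5 matching atoms.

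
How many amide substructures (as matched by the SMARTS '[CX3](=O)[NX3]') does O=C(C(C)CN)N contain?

1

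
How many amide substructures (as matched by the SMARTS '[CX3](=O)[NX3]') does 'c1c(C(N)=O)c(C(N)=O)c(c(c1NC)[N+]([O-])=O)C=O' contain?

[CX3](=O)[NX3] is the SMARTS for an amide: a carbonyl carbon bonded to a trivalent nitrogen.
The molecule carries 2 separate instances of a primary amide (-C(=O)NH2) meeting every constraint; each maps to a distinct set of atoms, giving 2 matches.

2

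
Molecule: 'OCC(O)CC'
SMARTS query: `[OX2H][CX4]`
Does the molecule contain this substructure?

The pattern [OX2H][CX4] describes a hydroxyl oxygen bound to an sp3 (X4) carbon — an aliphatic alcohol.
The molecule carries a hydroxyl group (-OH), whose atoms satisfy every constraint of the query, so the pattern matches.

Yes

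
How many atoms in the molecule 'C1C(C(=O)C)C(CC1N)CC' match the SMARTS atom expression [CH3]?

The query [CH3] means: aliphatic carbon with exactly three hydrogens.
Check the 11 heavy atoms by environment: 3× C (H2) → no; 3× C (H1) → no; 1× N (H2) → no; 1× C (H0) → no; 1× O (H0) → no; 2× C (H3) → match.
That gives 2 matching atoms.

2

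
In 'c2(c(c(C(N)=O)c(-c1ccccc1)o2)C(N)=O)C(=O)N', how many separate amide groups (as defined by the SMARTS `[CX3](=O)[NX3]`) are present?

3

[CX3](=O)[NX3] is the SMARTS for an amide: a carbonyl carbon bonded to a trivalent nitrogen.
The molecule carries 3 separate instances of a primary amide (-C(=O)NH2) meeting every constraint; each maps to a distinct set of atoms, giving 3 matches.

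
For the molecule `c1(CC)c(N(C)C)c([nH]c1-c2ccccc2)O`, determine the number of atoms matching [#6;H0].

5

Check the 17 heavy atoms by environment: 1× n (aromatic, H1) → no; 5× c (aromatic, H0) → match; 5× c (aromatic, H1) → no; 1× O (H1) → no; 1× N (H0) → no; 3× C (H3) → no; 1× C (H2) → no.
That gives 5 matching atoms.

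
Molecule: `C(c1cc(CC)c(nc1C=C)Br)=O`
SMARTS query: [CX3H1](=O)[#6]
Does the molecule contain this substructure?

Yes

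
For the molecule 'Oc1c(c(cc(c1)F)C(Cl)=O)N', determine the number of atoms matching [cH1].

The query [cH1] means: aromatic carbon bearing exactly one hydrogen.
Check the 12 heavy atoms by environment: 4× c (aromatic, H0) → no; 2× c (aromatic, H1) → match; 1× F (H0) → no; 1× N (H2) → no; 1× C (H0) → no; 1× O (H0) → no; 1× Cl (H0) → no; 1× O (H1) → no.
That gives 2 matching atoms.

2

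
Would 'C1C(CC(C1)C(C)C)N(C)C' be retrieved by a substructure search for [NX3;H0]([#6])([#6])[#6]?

Yes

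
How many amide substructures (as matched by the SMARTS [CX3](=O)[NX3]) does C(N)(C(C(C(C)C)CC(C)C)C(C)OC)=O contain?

[CX3](=O)[NX3] is the SMARTS for an amide: a carbonyl carbon bonded to a trivalent nitrogen.
Exactly one fragment in the molecule meets all constraints, giving 1 match.

1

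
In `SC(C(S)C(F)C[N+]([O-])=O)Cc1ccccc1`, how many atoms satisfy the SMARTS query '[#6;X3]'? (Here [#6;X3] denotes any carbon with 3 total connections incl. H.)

6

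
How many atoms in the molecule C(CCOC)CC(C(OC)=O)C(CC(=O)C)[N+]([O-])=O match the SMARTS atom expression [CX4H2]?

5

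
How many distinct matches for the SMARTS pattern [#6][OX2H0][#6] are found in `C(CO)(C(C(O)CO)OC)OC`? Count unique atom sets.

[#6][OX2H0][#6] is the SMARTS for an ether: an aliphatic oxygen bridging two carbons with no H on the oxygen.
The molecule carries 2 separate instances of a methoxy ether (-OCH3) meeting every constraint; each maps to a distinct set of atoms, giving 2 matches.

2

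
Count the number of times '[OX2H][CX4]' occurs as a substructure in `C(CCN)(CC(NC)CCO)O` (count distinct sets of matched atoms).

2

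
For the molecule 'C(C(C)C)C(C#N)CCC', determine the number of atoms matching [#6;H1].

2

The query [#6;H1] means: any carbon bearing exactly one hydrogen.
Check the 10 heavy atoms by environment: 3× C (H2) → no; 2× C (H1) → match; 3× C (H3) → no; 1× C (H0) → no; 1× N (H0) → no.
That gives 2 matching atoms.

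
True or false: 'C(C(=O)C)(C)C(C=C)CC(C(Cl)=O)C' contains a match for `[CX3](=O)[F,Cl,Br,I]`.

The pattern [CX3](=O)[F,Cl,Br,I] describes a carbonyl carbon bonded to a halogen — an acyl halide.
The molecule carries an acyl chloride (-C(=O)Cl), whose atoms satisfy every constraint of the query, so the pattern matches.

True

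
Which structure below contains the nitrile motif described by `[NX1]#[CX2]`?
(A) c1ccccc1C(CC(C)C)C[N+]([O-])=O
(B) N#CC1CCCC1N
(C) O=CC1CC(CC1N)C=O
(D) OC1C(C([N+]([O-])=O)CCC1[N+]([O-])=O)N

B

[NX1]#[CX2] describes a nitrogen triple-bonded to a two-connected carbon (a nitrile).
(A) has a nitro group (-[N+](=O)[O-]) but there is no C#N triple bond.
(B) contains a nitrile (-C#N), which satisfies every atom and bond constraint.
(C) has a primary amino group (-NH2) but the nitrogen is NX3 (three connections), not NX1 triple-bonded.
(D) has a primary amino group (-NH2) but the nitrogen is NX3 (three connections), not NX1 triple-bonded.
So the answer is (B).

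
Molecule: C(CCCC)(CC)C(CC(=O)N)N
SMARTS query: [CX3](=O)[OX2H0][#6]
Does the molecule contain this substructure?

No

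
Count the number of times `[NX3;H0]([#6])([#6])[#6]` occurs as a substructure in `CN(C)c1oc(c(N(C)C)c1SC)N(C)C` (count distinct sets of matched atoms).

3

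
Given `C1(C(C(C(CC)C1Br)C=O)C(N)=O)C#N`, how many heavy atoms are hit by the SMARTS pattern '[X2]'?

1

Check the 15 heavy atoms by environment: 7× C (X4) → no; 1× C (X2) → match; 1× N (X1) → no; 2× C (X3) → no; 2× O (X1) → no; 1× Br (X1) → no; 1× N (X3) → no.
That gives 1 matching atom.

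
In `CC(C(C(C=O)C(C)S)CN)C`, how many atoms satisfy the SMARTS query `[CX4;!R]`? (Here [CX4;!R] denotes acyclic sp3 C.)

Check the 12 heavy atoms by environment: 8× C (X4, acyclic) → match; 1× S (X2, acyclic) → no; 1× N (X3, acyclic) → no; 1× C (X3, acyclic) → no; 1× O (X1, acyclic) → no.
That gives 8 matching atoms.

8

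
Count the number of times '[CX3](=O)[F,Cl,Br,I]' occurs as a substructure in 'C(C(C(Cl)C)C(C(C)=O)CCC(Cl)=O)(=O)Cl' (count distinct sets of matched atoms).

2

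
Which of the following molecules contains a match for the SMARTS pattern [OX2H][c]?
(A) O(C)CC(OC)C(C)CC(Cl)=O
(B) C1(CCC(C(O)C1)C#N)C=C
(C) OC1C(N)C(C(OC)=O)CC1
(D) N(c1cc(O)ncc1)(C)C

[OX2H][c] describes a hydroxyl oxygen attached to an aromatic carbon (a phenol).
(A) has a methoxy ether (-OCH3) but the oxygen has H0, not H1.
(B) has a hydroxyl group (-OH) but the -OH is on an aliphatic carbon, not an aromatic c.
(C) has a hydroxyl group (-OH) but the -OH is on an aliphatic carbon, not an aromatic c.
(D) contains a hydroxyl group (-OH), which satisfies every atom and bond constraint.
So the answer is (D).

D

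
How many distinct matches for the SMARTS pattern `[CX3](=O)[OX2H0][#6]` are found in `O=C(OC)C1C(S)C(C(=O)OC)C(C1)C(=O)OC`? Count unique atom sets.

3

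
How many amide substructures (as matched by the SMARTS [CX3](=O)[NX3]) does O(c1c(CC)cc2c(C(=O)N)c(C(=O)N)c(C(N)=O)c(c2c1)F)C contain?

3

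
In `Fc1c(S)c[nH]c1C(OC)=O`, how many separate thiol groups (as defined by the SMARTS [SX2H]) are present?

1

[SX2H] is the SMARTS for a thiol: an aliphatic sulfur with two connections, one being H.
Exactly one fragment in the molecule meets all constraints, giving 1 match.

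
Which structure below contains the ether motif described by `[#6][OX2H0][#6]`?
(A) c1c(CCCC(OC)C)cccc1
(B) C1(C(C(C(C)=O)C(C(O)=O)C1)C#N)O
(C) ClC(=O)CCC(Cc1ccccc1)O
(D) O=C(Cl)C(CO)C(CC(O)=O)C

A

[#6][OX2H0][#6] describes an aliphatic oxygen bridging two carbons with no H on the oxygen (an ether).
(A) contains a methoxy ether (-OCH3), which satisfies every atom and bond constraint.
(B) has a carboxylic acid group (-C(=O)OH) but the -OH oxygen has H1; the =O is OX1, not OX2.
(C) has a hydroxyl group (-OH) but the oxygen has H1, not H0 bridging two carbons.
(D) has a hydroxyl group (-OH) but the oxygen has H1, not H0 bridging two carbons.
So the answer is (A).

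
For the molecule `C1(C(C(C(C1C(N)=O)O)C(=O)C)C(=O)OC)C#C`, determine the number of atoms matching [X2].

4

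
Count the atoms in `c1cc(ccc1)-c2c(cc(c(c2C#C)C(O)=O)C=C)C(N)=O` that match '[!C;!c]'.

4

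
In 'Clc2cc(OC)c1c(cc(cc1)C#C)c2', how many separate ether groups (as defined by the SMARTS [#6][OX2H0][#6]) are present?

1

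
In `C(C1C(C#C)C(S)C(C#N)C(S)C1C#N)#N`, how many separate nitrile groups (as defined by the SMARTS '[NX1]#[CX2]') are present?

3

[NX1]#[CX2] is the SMARTS for a nitrile: a nitrogen triple-bonded to a two-connected carbon.
The molecule carries 3 separate instances of a nitrile (-C#N) meeting every constraint; each maps to a distinct set of atoms, giving 3 matches.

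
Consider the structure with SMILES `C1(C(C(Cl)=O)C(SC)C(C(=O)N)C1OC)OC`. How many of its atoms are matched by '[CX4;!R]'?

3

The query [CX4;!R] means: aliphatic carbon with four total connections, not in a ring.
Check the 17 heavy atoms by environment: 5× C (X4, in 5-ring) → no; 1× S (X2, acyclic) → no; 3× C (X4, acyclic) → match; 2× C (X3, acyclic) → no; 2× O (X1, acyclic) → no; 1× Cl (X1, acyclic) → no; 2× O (X2, acyclic) → no; 1× N (X3, acyclic) → no.
That gives 3 matching atoms.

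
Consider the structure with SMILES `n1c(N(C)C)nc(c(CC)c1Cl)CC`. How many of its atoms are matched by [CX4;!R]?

6

The query [CX4;!R] means: aliphatic carbon with four total connections, not in a ring.
Check the 14 heavy atoms by environment: 2× n (aromatic, X2, in 6-ring) → no; 4× c (aromatic, X3, in 6-ring) → no; 6× C (X4, acyclic) → match; 1× N (X3, acyclic) → no; 1× Cl (X1, acyclic) → no.
That gives 6 matching atoms.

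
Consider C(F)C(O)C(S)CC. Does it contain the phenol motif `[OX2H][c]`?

The pattern [OX2H][c] describes a hydroxyl oxygen attached to an aromatic carbon — a phenol.
The closest candidate here is a hydroxyl group (-OH), but the -OH is on an aliphatic carbon, not an aromatic c. No other fragment satisfies the full query, so there is no match.

No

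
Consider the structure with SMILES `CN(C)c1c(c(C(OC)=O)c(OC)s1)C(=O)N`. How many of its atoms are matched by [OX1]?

Check the 17 heavy atoms by environment: 1× s (aromatic, X2) → no; 4× c (aromatic, X3) → no; 2× N (X3) → no; 4× C (X4) → no; 2× C (X3) → no; 2× O (X1) → match; 2× O (X2) → no.
That gives 2 matching atoms.

2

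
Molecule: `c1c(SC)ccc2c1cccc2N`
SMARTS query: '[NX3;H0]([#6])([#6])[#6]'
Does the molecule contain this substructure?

No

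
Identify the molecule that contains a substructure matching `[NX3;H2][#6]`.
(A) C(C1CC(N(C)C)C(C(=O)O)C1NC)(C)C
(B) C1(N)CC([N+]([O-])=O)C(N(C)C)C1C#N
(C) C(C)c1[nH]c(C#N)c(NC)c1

[NX3;H2][#6] describes a trivalent nitrogen with two H attached to carbon (a primary amine).
(A) has a dimethylamino group (-N(CH3)2) but the nitrogen has H0, not H2.
(B) contains a primary amino group (-NH2), which satisfies every atom and bond constraint.
(C) has an N-methylamino group (-NHCH3) but the nitrogen bears two carbons and only one H (H1), not H2.
So the answer is (B).

B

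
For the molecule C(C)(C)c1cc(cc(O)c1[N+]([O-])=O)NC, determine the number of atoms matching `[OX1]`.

2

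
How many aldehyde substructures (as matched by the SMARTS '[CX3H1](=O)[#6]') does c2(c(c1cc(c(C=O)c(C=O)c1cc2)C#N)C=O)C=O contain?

4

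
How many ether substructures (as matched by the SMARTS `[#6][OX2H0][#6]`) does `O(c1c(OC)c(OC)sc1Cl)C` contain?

[#6][OX2H0][#6] is the SMARTS for an ether: an aliphatic oxygen bridging two carbons with no H on the oxygen.
The molecule carries 3 separate instances of a methoxy ether (-OCH3) meeting every constraint; each maps to a distinct set of atoms, giving 3 matches.

3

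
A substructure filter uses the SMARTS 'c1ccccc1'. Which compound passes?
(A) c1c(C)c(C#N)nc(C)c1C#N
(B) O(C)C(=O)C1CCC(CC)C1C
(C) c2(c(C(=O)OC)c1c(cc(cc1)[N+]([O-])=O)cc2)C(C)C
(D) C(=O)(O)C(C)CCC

C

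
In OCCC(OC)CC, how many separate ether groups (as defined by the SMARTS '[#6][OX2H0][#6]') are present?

[#6][OX2H0][#6] is the SMARTS for an ether: an aliphatic oxygen bridging two carbons with no H on the oxygen.
Exactly one fragment in the molecule meets all constraints, giving 1 match.

1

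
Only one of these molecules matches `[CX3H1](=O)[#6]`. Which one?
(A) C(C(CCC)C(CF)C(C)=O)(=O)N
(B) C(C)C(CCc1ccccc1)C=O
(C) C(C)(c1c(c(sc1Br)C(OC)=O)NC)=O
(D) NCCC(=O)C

[CX3H1](=O)[#6] describes an sp2 carbon with one H, double-bonded to O and single-bonded to carbon (an aldehyde).
(A) has an acetyl/ketone group (-C(=O)CH3) but the carbonyl carbon has H0 (two carbon neighbours), not H1.
(B) contains an aldehyde (-CHO), which satisfies every atom and bond constraint.
(C) has an acetyl/ketone group (-C(=O)CH3) but the carbonyl carbon has H0 (two carbon neighbours), not H1.
(D) has an acetyl/ketone group (-C(=O)CH3) but the carbonyl carbon has H0 (two carbon neighbours), not H1.
So the answer is (B).

B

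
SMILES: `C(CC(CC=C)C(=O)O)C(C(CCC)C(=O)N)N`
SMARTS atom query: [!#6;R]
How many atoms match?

The query [!#6;R] means: non-carbon atom that is part of a ring.
Check the 18 heavy atoms by environment: 13× C (acyclic) → no; 3× O (acyclic) → no; 2× N (acyclic) → no.
No environment satisfies the query, so 0 matching atoms.

0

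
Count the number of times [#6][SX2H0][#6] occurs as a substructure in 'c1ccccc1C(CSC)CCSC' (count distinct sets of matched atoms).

2

[#6][SX2H0][#6] is the SMARTS for a thioether: an aliphatic sulfur bridging two carbons with no H on the sulfur.
The molecule carries 2 separate instances of a methylthio ether (-SCH3) meeting every constraint; each maps to a distinct set of atoms, giving 2 matches.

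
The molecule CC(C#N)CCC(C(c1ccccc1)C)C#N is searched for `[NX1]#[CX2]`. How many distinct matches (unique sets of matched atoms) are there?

2

[NX1]#[CX2] is the SMARTS for a nitrile: a nitrogen triple-bonded to a two-connected carbon.
The molecule carries 2 separate instances of a nitrile (-C#N) meeting every constraint; each maps to a distinct set of atoms, giving 2 matches.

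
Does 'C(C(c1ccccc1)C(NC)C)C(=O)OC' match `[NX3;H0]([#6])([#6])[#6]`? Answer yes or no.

The pattern [NX3;H0]([#6])([#6])[#6] describes a trivalent nitrogen with no H, bonded to three carbons — a tertiary amine.
The closest candidate here is an N-methylamino group (-NHCH3), but the nitrogen still has one H (H1), not H0. No other fragment satisfies the full query, so there is no match.

No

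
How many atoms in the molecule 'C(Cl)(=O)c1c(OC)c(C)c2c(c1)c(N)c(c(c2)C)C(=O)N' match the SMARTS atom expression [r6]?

10

The query [r6] means: r6 matches atoms in a six-membered ring.
Check the 21 heavy atoms by environment: 10× c (aromatic, in 6-ring) → match; 3× O (acyclic) → no; 5× C (acyclic) → no; 2× N (acyclic) → no; 1× Cl (acyclic) → no.
That gives 10 matching atoms.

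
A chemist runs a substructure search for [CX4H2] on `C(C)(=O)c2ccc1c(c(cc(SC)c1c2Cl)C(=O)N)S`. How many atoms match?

The query [CX4H2] means: sp3 carbon (X4) with exactly two hydrogens.
Check the 20 heavy atoms by environment: 7× c (aromatic, H0, X3) → no; 3× c (aromatic, H1, X3) → no; 1× Cl (H0, X1) → no; 1× S (H1, X2) → no; 2× C (H0, X3) → no; 2× O (H0, X1) → no; 1× N (H2, X3) → no; 2× C (H3, X4) → no; 1× S (H0, X2) → no.
No environment satisfies the query, so 0 matching atoms.

0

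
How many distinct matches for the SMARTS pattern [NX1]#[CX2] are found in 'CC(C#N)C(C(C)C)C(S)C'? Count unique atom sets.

1

[NX1]#[CX2] is the SMARTS for a nitrile: a nitrogen triple-bonded to a two-connected carbon.
Exactly one fragment in the molecule meets all constraints, giving 1 match.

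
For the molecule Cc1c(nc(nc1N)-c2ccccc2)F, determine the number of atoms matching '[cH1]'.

5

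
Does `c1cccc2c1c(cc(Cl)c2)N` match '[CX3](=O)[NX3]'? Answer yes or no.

No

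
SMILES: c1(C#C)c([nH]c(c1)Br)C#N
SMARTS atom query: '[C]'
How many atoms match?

3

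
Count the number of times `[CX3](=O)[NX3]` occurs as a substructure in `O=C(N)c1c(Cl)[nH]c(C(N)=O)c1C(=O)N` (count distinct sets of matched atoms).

3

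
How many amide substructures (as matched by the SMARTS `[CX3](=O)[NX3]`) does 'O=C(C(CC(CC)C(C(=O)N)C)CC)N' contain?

[CX3](=O)[NX3] is the SMARTS for an amide: a carbonyl carbon bonded to a trivalent nitrogen.
The molecule carries 2 separate instances of a primary amide (-C(=O)NH2) meeting every constraint; each maps to a distinct set of atoms, giving 2 matches.

2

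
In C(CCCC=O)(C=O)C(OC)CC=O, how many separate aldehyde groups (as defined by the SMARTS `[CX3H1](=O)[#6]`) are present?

[CX3H1](=O)[#6] is the SMARTS for an aldehyde: an sp2 carbon with one H, double-bonded to O and single-bonded to carbon.
The molecule carries 3 separate instances of an aldehyde (-CHO) meeting every constraint; each maps to a distinct set of atoms, giving 3 matches.

3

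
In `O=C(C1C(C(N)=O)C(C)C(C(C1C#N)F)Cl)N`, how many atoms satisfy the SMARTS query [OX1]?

Check the 17 heavy atoms by environment: 7× C (X4) → no; 1× Cl (X1) → no; 1× C (X2) → no; 1× N (X1) → no; 1× F (X1) → no; 2× C (X3) → no; 2× O (X1) → match; 2× N (X3) → no.
That gives 2 matching atoms.

2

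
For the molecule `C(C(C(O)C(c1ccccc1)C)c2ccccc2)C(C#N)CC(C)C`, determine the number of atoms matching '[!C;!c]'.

2

Check the 25 heavy atoms by environment: 11× C → no; 12× c (aromatic) → no; 1× N → match; 1× O → match.
Summing the matching environments: 1 + 1 = 2 matching atoms.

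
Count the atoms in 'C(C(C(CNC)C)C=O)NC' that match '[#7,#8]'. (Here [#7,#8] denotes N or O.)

The query [#7,#8] means: nitrogen or oxygen (comma = OR).
Check the 11 heavy atoms by environment: 8× C → no; 1× O → match; 2× N → match.
Summing the matching environments: 1 + 2 = 3 matching atoms.

3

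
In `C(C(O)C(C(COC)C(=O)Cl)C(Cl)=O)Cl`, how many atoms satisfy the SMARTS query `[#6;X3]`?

The query [#6;X3] means: any carbon (aromatic or not) with three total connections.
Check the 15 heavy atoms by environment: 6× C (X4) → no; 3× Cl (X1) → no; 2× O (X2) → no; 2× C (X3) → match; 2× O (X1) → no.
That gives 2 matching atoms.

2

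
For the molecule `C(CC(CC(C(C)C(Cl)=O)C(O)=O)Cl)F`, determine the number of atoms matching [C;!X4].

The query [C;!X4] means: aliphatic carbon that does not have four total connections.
Check the 15 heavy atoms by environment: 7× C (X4) → no; 2× C (X3) → match; 2× O (X1) → no; 2× Cl (X1) → no; 1× O (X2) → no; 1× F (X1) → no.
That gives 2 matching atoms.

2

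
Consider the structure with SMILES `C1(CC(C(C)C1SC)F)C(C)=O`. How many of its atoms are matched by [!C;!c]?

3

The query [!C;!c] means: neither aliphatic nor aromatic carbon — same as [!#6].
Check the 12 heavy atoms by environment: 9× C → no; 1× S → match; 1× O → match; 1× F → match.
Summing the matching environments: 1 + 1 + 1 = 3 matching atoms.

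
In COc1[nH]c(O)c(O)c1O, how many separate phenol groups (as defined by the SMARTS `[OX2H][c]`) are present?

[OX2H][c] is the SMARTS for a phenol: a hydroxyl oxygen attached to an aromatic carbon.
The molecule carries 3 separate instances of a hydroxyl group (-OH) meeting every constraint; each maps to a distinct set of atoms, giving 3 matches.

3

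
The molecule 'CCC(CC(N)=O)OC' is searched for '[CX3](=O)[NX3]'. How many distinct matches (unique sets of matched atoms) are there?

[CX3](=O)[NX3] is the SMARTS for an amide: a carbonyl carbon bonded to a trivalent nitrogen.
Exactly one fragment in the molecule meets all constraints, giving 1 match.

1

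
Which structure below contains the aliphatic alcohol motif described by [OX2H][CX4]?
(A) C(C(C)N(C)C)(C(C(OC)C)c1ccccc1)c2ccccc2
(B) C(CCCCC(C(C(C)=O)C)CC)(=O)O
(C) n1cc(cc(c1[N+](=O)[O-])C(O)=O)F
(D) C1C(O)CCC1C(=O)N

D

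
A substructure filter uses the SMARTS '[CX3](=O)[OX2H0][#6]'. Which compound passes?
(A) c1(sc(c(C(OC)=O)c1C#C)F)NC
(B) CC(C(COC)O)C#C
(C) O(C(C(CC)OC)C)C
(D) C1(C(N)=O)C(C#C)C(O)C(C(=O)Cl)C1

A

[CX3](=O)[OX2H0][#6] describes a carbonyl carbon bonded to an oxygen that is itself bonded to carbon (no H on that O) (an ester).
(A) contains a methyl-ester group (-C(=O)OCH3), which satisfies every atom and bond constraint.
(B) has a methoxy ether (-OCH3) but the ether oxygen is not adjacent to a C=O carbon.
(C) has a methoxy ether (-OCH3) but the ether oxygen is not adjacent to a C=O carbon.
(D) has a primary amide (-C(=O)NH2) but the carbonyl is bonded to N, not to an O-C linkage.
So the answer is (A).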